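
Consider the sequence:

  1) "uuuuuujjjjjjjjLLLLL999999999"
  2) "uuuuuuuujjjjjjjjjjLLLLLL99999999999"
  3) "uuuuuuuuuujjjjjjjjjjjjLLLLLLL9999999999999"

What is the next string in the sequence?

uuuuuuuuuuuujjjjjjjjjjjjjjLLLLLLLL999999999999999

Term n consists of 2n u's, followed by 2n+2 j's, followed by n+2 L's, followed by 2n+3 9's, where the shown terms are n = 3, 4, 5.
Setting n = 6 gives 12, 14, 8, 15 characters in each block.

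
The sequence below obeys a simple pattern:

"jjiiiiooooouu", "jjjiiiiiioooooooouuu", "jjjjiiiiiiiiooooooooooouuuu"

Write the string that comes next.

Term n consists of n+1 j's, followed by 2n+2 i's, followed by 3n+2 o's, followed by n+1 u's (n = 1, 2, …).
For the next term, n = 4, so the run lengths are 5, 10, 14, 5.

jjjjjiiiiiiiiiioooooooooooooouuuuu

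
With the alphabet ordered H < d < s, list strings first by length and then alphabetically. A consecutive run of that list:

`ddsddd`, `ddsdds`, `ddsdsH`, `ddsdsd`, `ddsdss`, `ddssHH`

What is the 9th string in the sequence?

ddssdH

Stepping forward 3 times from ddssHH: ddssHH → ddssHd → ddssHs, then the target.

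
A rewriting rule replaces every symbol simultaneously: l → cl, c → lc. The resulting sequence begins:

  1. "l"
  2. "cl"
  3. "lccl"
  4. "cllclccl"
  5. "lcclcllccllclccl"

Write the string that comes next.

φ(lcclcllccllclccl) expands symbol-by-symbol to cl lc lc cl lc cl cl lc lc cl cl lc cl lc lc cl; joining the 16 pieces gives the next term.

cllclccllcclcllclcclcllccllclccl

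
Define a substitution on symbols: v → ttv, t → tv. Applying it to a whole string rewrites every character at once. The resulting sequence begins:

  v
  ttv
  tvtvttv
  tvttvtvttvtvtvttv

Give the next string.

Replace each of the 17 characters of tvttvtvttvtvtvttv in place — tv ttv tv tv ttv tv ttv tv tv ttv tv ttv tv ttv tv tv ttv — and concatenate.

tvttvtvtvttvtvttvtvtvttvtvttvtvttvtvtvttv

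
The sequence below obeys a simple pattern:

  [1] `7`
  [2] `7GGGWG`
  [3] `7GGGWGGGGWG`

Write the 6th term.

The strings grow by a fixed suffix GGGWG each time.
From 7GGGWGGGGWG, 3 further steps: 7GGGWGGGGWG → 7GGGWGGGGWGGGGWG → 7GGGWGGGGWGGGGWGGGGWG → (answer).

7GGGWGGGGWGGGGWGGGGWGGGGWG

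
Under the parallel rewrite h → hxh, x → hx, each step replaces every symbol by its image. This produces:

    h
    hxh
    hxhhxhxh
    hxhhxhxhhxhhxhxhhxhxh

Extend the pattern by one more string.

hxhhxhxhhxhhxhxhhxhxhhxhhxhxhhxhhxhxhhxhxhhxhhxhxhhxhxh

Replace each of the 21 characters of hxhhxhxhhxhhxhxhhxhxh in place — hxh hx hxh hxh hx hxh hx hxh hxh hx hxh hxh hx hxh hx hxh hxh hx hxh hx hxh — and concatenate.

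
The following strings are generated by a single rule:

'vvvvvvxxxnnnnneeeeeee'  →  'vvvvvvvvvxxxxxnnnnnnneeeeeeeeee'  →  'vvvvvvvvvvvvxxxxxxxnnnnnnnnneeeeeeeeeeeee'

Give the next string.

The n-th term is 3n v's then 2n-1 x's then 2n+1 n's then 3n+1 e's, where the shown terms are n = 2, 3, 4.
For the next term, n = 5, so the run lengths are 15, 9, 11, 16.

vvvvvvvvvvvvvvvxxxxxxxxxnnnnnnnnnnneeeeeeeeeeeeeeee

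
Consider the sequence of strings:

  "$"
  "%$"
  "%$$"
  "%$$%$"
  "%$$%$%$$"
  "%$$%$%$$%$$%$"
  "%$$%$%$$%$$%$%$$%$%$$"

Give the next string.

%$$%$%$$%$$%$%$$%$%$$%$$%$%$$%$$%$

From term 3 onward, concatenate the last term with the second-to-last: %$·$ = %$$, %$$·%$ = %$$%$, …
The next term joins %$$%$%$$%$$%$%$$%$%$$ and %$$%$%$$%$$%$.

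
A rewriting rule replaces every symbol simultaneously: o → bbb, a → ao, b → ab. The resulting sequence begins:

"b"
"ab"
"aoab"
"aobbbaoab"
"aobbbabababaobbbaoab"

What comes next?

Applying the rule to each of the 20 symbols of aobbbabababaobbbaoab gives the pieces ao bbb ab ab ab ao ab ao ab ao ab ao bbb ab ab ab ao bbb ao ab, which concatenate to the answer.

aobbbabababaoabaoabaoabaobbbabababaobbbaoab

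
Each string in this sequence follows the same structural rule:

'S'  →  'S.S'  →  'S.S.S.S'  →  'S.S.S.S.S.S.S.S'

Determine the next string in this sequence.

Every step duplicates the string with '.' between the halves.
Doubling S.S.S.S.S.S.S.S with '.' between the halves:

S.S.S.S.S.S.S.S.S.S.S.S.S.S.S.S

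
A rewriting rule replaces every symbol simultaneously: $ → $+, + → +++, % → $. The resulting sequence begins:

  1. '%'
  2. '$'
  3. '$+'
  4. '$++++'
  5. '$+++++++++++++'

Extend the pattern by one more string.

$++++++++++++++++++++++++++++++++++++++++

Applying the rule to each of the 14 symbols of $+++++++++++++ gives the pieces $+ +++ +++ +++ +++ +++ +++ +++ +++ +++ +++ +++ +++ +++, which concatenate to the answer.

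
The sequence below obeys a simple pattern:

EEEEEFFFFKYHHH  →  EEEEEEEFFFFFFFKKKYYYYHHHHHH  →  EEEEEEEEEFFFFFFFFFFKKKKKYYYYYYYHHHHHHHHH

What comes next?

EEEEEEEEEEEFFFFFFFFFFFFFKKKKKKKYYYYYYYYYYHHHHHHHHHHHH

Each string has the form E^{2n+3} F^{3n+1} K^{2n-1} Y^{3n-2} H^{3n} (n = 1, 2, …).
For the next term, n = 4, so the run lengths are 11, 13, 7, 10, 12.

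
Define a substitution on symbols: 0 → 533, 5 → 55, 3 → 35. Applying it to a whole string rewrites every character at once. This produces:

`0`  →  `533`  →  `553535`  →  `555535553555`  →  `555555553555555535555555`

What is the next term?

555555555555555535555555555555553555555555555555

φ(555555553555555535555555) expands symbol-by-symbol to 55 55 55 55 55 55 55 55 35 55 55 55 55 55 55 55 35 55 55 55 55 55 55 55; joining the 24 pieces gives the next term.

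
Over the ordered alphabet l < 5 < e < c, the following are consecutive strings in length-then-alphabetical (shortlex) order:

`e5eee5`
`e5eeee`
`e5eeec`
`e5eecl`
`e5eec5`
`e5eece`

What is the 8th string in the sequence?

e5ecll

Continuing the enumeration 2 steps past e5eece: e5eece → e5eecc → (answer).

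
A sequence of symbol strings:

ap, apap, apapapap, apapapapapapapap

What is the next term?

apapapapapapapapapapapapapapapap

Every step duplicates the string.
One more doubling of apapapapapapapap gives the answer.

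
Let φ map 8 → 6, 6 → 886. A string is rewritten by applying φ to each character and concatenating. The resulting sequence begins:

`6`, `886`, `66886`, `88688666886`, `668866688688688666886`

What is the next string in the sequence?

φ(668866688688688666886) expands symbol-by-symbol to 886 886 6 6 886 886 886 6 6 886 6 6 886 6 6 886 886 886 6 6 886; joining the 21 pieces gives the next term.

8868866688688688666886668866688688688666886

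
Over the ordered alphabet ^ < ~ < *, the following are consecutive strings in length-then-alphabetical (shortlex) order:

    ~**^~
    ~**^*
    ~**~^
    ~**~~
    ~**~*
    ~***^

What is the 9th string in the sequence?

*^^^^

Stepping forward 3 times from ~***^: ~***^ → ~***~ → ~****, then the target.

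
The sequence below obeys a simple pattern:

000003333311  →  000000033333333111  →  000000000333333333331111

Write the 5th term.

The n-th term is 2n+1 0's then 3n-1 3's then n 1's, where the shown terms are n = 2, 3, 4.
At n = 6 the blocks have lengths 13, 17, 6.

000000000000033333333333333333111111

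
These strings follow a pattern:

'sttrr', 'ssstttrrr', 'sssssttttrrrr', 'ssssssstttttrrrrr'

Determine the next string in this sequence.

Each string has the form s^{2n-1} t^{n+1} r^{n+1} (n = 1, 2, …).
For the next term, n = 5, so the run lengths are 9, 6, 6.

sssssssssttttttrrrrrr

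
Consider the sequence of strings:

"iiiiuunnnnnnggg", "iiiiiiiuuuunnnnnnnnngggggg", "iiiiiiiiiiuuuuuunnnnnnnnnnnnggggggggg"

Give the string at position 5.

iiiiiiiiiiiiiiiiuuuuuuuuuunnnnnnnnnnnnnnnnnnggggggggggggggg

Term n consists of 3n+1 i's, followed by 2n u's, followed by 3n+3 n's, followed by 3n g's (n = 1, 2, …).
For term 5, n = 5, so the run lengths are 16, 10, 18, 15.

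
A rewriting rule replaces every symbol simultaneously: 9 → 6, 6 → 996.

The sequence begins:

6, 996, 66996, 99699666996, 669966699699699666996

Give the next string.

9969966699699699666996669966699699699666996

Replace each of the 21 characters of 669966699699699666996 in place — 996 996 6 6 996 996 996 6 6 996 6 6 996 6 6 996 996 996 6 6 996 — and concatenate.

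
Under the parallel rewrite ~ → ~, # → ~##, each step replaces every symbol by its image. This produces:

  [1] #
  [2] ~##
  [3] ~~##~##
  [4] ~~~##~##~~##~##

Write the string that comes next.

Rewriting the 15 symbols of ~~~##~##~~##~## one by one yields ~ ~ ~ ~## ~## ~ ~## ~## ~ ~ ~## ~## ~ ~## ~##; concatenated:

~~~~##~##~~##~##~~~##~##~~##~##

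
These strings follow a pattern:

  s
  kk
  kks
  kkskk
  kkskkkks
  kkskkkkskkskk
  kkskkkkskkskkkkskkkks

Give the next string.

kkskkkkskkskkkkskkkkskkskkkkskkskk

From term 3 onward, concatenate the last term with the second-to-last: kk·s = kks, kks·kk = kkskk, …
So term 8 is kkskkkkskkskkkkskkkks·kkskkkkskkskk.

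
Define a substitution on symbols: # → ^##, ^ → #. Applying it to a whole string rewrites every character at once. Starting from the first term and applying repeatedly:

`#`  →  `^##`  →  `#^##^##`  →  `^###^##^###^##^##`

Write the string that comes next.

Rewriting the 17 symbols of ^###^##^###^##^## one by one yields # ^## ^## ^## # ^## ^## # ^## ^## ^## # ^## ^## # ^## ^##; concatenated:

#^##^##^###^##^###^##^##^###^##^###^##^##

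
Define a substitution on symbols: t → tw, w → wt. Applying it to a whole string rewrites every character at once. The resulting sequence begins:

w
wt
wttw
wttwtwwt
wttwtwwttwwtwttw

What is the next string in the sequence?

wttwtwwttwwtwttwtwwtwttwwttwtwwt

φ(wttwtwwttwwtwttw) expands symbol-by-symbol to wt tw tw wt tw wt wt tw tw wt wt tw wt tw tw wt; joining the 16 pieces gives the next term.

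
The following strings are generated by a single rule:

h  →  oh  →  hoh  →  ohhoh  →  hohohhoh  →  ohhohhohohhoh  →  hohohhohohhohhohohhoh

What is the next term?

From term 3 onward, concatenate the second-to-last term with the last: h·oh = hoh, oh·hoh = ohhoh, …
Continuing: ohhohhohohhoh · hohohhohohhohhohohhoh gives term 8.

ohhohhohohhohhohohhohohhohhohohhoh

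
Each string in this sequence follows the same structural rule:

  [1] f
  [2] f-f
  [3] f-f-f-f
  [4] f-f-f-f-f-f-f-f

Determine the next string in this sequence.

s(k+1) = s(k)·-·s(k) — each term doubles the last with '-' between the halves.
Doubling f-f-f-f-f-f-f-f with '-' between the halves:

f-f-f-f-f-f-f-f-f-f-f-f-f-f-f-f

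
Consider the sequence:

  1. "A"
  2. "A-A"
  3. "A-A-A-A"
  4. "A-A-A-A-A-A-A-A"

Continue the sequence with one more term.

A-A-A-A-A-A-A-A-A-A-A-A-A-A-A-A

Every step duplicates the string with '-' between the halves.
One more doubling of A-A-A-A-A-A-A-A gives the answer.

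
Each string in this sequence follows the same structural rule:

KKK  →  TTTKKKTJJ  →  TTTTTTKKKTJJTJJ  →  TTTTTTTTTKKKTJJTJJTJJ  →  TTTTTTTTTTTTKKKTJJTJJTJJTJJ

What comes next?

TTTTTTTTTTTTTTTKKKTJJTJJTJJTJJTJJ

Each term wraps the previous one in TTT on the left and TJJ on the right.
So the next term is TTT·TTTTTTTTTTTTKKKTJJTJJTJJTJJ·TJJ.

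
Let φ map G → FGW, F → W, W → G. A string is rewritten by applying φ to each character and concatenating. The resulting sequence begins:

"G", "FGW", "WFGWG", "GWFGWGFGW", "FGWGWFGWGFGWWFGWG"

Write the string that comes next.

WFGWGFGWGWFGWGFGWWFGWGGWFGWGFGW

Applying the rule to each of the 17 symbols of FGWGWFGWGFGWWFGWG gives the pieces W FGW G FGW G W FGW G FGW W FGW G G W FGW G FGW, which concatenate to the answer.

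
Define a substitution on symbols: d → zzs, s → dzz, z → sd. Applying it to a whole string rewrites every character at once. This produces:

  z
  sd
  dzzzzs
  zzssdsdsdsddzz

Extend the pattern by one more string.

Rewriting the 14 symbols of zzssdsdsdsddzz one by one yields sd sd dzz dzz zzs dzz zzs dzz zzs dzz zzs zzs sd sd; concatenated:

sdsddzzdzzzzsdzzzzsdzzzzsdzzzzszzssdsd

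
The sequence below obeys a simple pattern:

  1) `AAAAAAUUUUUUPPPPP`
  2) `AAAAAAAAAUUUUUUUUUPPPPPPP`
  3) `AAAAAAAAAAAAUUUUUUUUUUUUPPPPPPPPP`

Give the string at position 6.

AAAAAAAAAAAAAAAAAAAAAUUUUUUUUUUUUUUUUUUUUUPPPPPPPPPPPPPPP

The n-th term is 3n A's then 3n U's then 2n+1 P's, where the shown terms are n = 2, 3, 4.
Setting n = 7 gives 21, 21, 15 characters in each block.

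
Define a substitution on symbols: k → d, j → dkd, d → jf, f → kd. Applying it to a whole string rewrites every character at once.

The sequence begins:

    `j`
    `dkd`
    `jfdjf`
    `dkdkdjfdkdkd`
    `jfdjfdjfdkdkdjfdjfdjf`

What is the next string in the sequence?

φ(jfdjfdjfdkdkdjfdjfdjf) expands symbol-by-symbol to dkd kd jf dkd kd jf dkd kd jf d jf d jf dkd kd jf dkd kd jf dkd kd; joining the 21 pieces gives the next term.

dkdkdjfdkdkdjfdkdkdjfdjfdjfdkdkdjfdkdkdjfdkdkd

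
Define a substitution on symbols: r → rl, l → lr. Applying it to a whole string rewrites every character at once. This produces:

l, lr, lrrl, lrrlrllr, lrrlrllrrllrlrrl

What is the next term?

Applying the rule to each of the 16 symbols of lrrlrllrrllrlrrl gives the pieces lr rl rl lr rl lr lr rl rl lr lr rl lr rl rl lr, which concatenate to the answer.

lrrlrllrrllrlrrlrllrlrrllrrlrllr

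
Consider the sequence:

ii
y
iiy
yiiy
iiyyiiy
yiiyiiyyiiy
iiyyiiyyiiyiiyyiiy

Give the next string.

Each term (from the third on) is the two preceding terms concatenated in order: term 3 = ii·y = iiy.
The next term joins yiiyiiyyiiy and iiyyiiyyiiyiiyyiiy.

yiiyiiyyiiyiiyyiiyyiiyiiyyiiy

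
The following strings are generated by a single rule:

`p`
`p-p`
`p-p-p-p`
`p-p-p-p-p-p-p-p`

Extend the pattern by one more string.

s(k+1) = s(k)·-·s(k) — each term doubles the last with '-' between the halves.
One more doubling of p-p-p-p-p-p-p-p gives the answer.

p-p-p-p-p-p-p-p-p-p-p-p-p-p-p-p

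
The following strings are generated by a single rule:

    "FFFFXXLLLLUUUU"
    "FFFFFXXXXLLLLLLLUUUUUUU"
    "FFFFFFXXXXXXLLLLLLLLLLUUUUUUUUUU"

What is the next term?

FFFFFFFXXXXXXXXLLLLLLLLLLLLLUUUUUUUUUUUUU

The n-th term is n+3 F's then 2n X's then 3n+1 L's then 3n+1 U's (n = 1, 2, …).
At n = 4 the blocks have lengths 7, 8, 13, 13.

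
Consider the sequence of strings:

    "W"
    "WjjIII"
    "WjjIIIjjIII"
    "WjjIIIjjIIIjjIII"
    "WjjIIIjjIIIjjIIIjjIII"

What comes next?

WjjIIIjjIIIjjIIIjjIIIjjIII

Each term is the previous one with jjIII appended.
One more step from WjjIIIjjIIIjjIIIjjIII gives the answer.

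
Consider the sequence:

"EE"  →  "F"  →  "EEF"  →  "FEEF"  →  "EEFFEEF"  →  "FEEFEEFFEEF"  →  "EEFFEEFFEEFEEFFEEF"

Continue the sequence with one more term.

FEEFEEFFEEFEEFFEEFFEEFEEFFEEF

Each term (from the third on) is the two preceding terms concatenated in order: term 3 = EE·F = EEF.
The next term joins FEEFEEFFEEF and EEFFEEFFEEFEEFFEEF.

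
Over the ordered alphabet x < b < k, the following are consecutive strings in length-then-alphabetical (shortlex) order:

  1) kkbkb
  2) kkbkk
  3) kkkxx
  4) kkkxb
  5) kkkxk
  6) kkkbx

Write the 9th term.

Advancing 3 positions from kkkbx through kkkbx → kkkbb → kkkbk reaches term 9.

kkkkx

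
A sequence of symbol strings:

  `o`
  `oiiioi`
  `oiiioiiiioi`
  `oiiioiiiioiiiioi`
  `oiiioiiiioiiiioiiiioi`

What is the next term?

Every step adds iiioi to the end: s(k+1) = s(k)·iiioi.
So the next term is oiiioiiiioiiiioiiiioi·iiioi.

oiiioiiiioiiiioiiiioiiiioi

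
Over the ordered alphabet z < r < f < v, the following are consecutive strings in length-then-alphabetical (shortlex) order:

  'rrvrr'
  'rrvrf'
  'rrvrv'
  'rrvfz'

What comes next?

rrvfr

The successor of rrvfz increments the rightmost position that isn't already v and resets every position after it to z.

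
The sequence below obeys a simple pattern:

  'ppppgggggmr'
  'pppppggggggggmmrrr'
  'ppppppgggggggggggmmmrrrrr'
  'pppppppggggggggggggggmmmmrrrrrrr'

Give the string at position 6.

The n-th term is n+3 p's then 3n+2 g's then n m's then 2n-1 r's (n = 1, 2, …).
At n = 6 the blocks have lengths 9, 20, 6, 11.

pppppppppggggggggggggggggggggmmmmmmrrrrrrrrrrr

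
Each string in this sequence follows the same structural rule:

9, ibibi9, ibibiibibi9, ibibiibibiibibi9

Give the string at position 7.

ibibiibibiibibiibibiibibiibibi9

The strings grow by a fixed prefix ibibi each time.
From ibibiibibiibibi9, 3 further steps: ibibiibibiibibi9 → ibibiibibiibibiibibi9 → ibibiibibiibibiibibiibibi9 → (answer).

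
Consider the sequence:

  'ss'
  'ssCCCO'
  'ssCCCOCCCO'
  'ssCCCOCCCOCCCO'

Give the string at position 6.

ssCCCOCCCOCCCOCCCOCCCO

The strings grow by a fixed suffix CCCO each time.
From ssCCCOCCCOCCCO, 2 further steps: ssCCCOCCCOCCCO → ssCCCOCCCOCCCOCCCO → (answer).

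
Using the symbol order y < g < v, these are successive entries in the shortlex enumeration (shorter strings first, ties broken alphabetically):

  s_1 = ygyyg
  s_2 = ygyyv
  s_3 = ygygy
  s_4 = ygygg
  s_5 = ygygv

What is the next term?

The successor of ygygv increments the rightmost position that isn't already v and resets every position after it to y.

ygyvy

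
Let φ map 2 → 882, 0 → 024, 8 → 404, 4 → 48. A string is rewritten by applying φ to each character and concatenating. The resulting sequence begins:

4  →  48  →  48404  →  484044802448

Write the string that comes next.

484044802448484040248824848404

Apply φ to 484044802448 symbol by symbol: 4→48, 8→404, 4→48, 0→024, 4→48, 4→48, 8→404, 0→024, 2→882, 4→48, 4→48, 8→404; joined: 48 404 48 024 48 48 404 024 882 48 48 404.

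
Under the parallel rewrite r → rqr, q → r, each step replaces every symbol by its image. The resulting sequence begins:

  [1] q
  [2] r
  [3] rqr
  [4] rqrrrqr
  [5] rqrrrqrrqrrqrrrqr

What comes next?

Replace each of the 17 characters of rqrrrqrrqrrqrrrqr in place — rqr r rqr rqr rqr r rqr rqr r rqr rqr r rqr rqr rqr r rqr — and concatenate.

rqrrrqrrqrrqrrrqrrqrrrqrrqrrrqrrqrrqrrrqr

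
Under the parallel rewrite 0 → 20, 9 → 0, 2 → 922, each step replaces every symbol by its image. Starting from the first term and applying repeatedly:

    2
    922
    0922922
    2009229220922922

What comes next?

Rewriting the 16 symbols of 2009229220922922 one by one yields 922 20 20 0 922 922 0 922 922 20 0 922 922 0 922 922; concatenated:

9222020092292209229222009229220922922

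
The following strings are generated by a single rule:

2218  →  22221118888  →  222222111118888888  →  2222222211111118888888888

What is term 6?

222222222222111111111118888888888888888

Each string has the form 2^{2n} 1^{2n-1} 8^{3n-2} (n = 1, 2, …).
At n = 6 the blocks have lengths 12, 11, 16.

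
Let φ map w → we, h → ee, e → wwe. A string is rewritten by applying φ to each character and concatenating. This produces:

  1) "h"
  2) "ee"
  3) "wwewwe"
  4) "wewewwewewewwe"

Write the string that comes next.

Rewriting the 14 symbols of wewewwewewewwe one by one yields we wwe we wwe we we wwe we wwe we wwe we we wwe; concatenated:

wewwewewwewewewwewewwewewwewewewwe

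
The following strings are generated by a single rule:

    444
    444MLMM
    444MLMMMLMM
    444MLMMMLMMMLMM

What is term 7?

444MLMMMLMMMLMMMLMMMLMMMLMM

The strings grow by a fixed suffix MLMM each time.
From 444MLMMMLMMMLMM, 3 further steps: 444MLMMMLMMMLMM → 444MLMMMLMMMLMMMLMM → 444MLMMMLMMMLMMMLMMMLMM → (answer).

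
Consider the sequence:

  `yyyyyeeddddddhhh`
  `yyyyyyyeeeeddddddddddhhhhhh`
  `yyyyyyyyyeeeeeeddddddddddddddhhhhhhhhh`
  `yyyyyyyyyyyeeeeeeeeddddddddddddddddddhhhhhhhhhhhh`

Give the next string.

Reading off run lengths: y runs 5, 7, 9, 11; e runs 2, 4, 6, 8; d runs 6, 10, 14, 18; h runs 3, 6, 9, 12 — each is linear in n (n = 1, 2, …).
At n = 5 the blocks have lengths 13, 10, 22, 15.

yyyyyyyyyyyyyeeeeeeeeeeddddddddddddddddddddddhhhhhhhhhhhhhhh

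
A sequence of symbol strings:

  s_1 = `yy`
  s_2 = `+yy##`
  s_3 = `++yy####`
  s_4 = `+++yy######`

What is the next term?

s(k+1) = +·s(k)·##, so each term gains + as a prefix and ## as a suffix.
Applying this once more to +++yy######:

++++yy########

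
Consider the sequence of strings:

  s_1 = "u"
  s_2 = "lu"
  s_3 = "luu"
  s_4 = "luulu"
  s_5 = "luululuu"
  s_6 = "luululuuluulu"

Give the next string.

Each term (from the third on) is the previous term followed by the one before it: term 3 = lu·u = luu.
So term 7 is luululuuluulu·luululuu.

luululuuluululuululuu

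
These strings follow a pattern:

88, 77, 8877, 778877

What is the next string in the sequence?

8877778877

From term 3 onward, concatenate the second-to-last term with the last: 88·77 = 8877, 77·8877 = 778877, …
So term 5 is 8877·778877.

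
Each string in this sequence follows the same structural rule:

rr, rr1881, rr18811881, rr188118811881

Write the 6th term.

Each term is the previous one with 1881 appended.
From rr188118811881, 2 further steps: rr188118811881 → rr1881188118811881 → (answer).

rr18811881188118811881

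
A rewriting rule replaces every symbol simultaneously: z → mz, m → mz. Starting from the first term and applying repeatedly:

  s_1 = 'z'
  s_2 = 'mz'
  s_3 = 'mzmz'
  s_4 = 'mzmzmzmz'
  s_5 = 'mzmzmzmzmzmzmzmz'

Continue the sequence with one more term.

Rewriting the 16 symbols of mzmzmzmzmzmzmzmz one by one yields mz mz mz mz mz mz mz mz mz mz mz mz mz mz mz mz; concatenated:

mzmzmzmzmzmzmzmzmzmzmzmzmzmzmzmz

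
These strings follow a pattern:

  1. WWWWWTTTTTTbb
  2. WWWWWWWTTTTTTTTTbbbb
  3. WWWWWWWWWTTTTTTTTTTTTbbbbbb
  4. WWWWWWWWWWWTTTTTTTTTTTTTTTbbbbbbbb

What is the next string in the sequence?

WWWWWWWWWWWWWTTTTTTTTTTTTTTTTTTbbbbbbbbbb

Each string has the form W^{2n+3} T^{3n+3} b^{2n} (n = 1, 2, …).
At n = 5 the blocks have lengths 13, 18, 10.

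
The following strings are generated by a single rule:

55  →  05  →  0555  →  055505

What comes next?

Each term (from the third on) is the previous term followed by the one before it: term 3 = 05·55 = 0555.
The next term joins 055505 and 0555.

0555050555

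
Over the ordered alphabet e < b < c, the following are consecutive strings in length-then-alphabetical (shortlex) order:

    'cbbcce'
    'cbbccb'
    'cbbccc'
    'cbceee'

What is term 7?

Stepping forward 3 times from cbceee: cbceee → cbceeb → cbceec, then the target.

cbcebe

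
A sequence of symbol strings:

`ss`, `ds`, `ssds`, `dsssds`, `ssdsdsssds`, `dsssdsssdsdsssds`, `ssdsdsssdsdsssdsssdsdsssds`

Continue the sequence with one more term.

This is a Fibonacci-style word recurrence s(k) = s(k−2)·s(k−1): e.g. ss·ds = ssds.
The next term joins dsssdsssdsdsssds and ssdsdsssdsdsssdsssdsdsssds.

dsssdsssdsdsssdsssdsdsssdsdsssdsssdsdsssds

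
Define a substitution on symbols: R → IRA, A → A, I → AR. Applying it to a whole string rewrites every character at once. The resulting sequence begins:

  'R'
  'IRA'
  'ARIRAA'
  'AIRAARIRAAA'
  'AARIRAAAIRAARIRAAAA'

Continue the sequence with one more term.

AAIRAARIRAAAAARIRAAAIRAARIRAAAAA

φ(AARIRAAAIRAARIRAAAA) expands symbol-by-symbol to A A IRA AR IRA A A A AR IRA A A IRA AR IRA A A A A; joining the 19 pieces gives the next term.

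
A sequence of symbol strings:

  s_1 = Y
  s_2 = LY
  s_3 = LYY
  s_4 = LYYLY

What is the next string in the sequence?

Each term (from the third on) is the previous term followed by the one before it: term 3 = LY·Y = LYY.
So term 5 is LYYLY·LYY.

LYYLYLYY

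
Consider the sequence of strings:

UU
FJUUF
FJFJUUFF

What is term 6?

s(k+1) = FJ·s(k)·F, so each term gains FJ as a prefix and F as a suffix.
From FJFJUUFF, 3 further steps: FJFJUUFF → FJFJFJUUFFF → FJFJFJFJUUFFFF → (answer).

FJFJFJFJFJUUFFFFF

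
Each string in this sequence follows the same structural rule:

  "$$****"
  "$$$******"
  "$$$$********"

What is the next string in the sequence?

The n-th term is n $'s then 2n *'s, where the shown terms are n = 2, 3, 4.
Setting n = 5 gives 5, 10 characters in each block.

$$$$$**********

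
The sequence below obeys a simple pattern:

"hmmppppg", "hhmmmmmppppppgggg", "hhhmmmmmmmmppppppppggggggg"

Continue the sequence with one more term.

Each string has the form h^{n} m^{3n-1} p^{2n+2} g^{3n-2} (n = 1, 2, …).
Setting n = 4 gives 4, 11, 10, 10 characters in each block.

hhhhmmmmmmmmmmmppppppppppgggggggggg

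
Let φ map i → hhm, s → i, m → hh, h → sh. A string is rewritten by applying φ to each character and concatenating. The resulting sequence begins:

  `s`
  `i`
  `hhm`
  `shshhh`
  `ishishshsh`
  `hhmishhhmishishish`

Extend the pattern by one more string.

φ(hhmishhhmishishish) expands symbol-by-symbol to sh sh hh hhm i sh sh sh hh hhm i sh hhm i sh hhm i sh; joining the 18 pieces gives the next term.

shshhhhhmishshshhhhhmishhhmishhhmish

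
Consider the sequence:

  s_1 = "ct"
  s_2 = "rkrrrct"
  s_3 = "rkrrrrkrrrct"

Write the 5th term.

rkrrrrkrrrrkrrrrkrrrct

Every step adds rkrrr at the front: s(k+1) = rkrrr·s(k).
From rkrrrrkrrrct, 2 further steps: rkrrrrkrrrct → rkrrrrkrrrrkrrrct → (answer).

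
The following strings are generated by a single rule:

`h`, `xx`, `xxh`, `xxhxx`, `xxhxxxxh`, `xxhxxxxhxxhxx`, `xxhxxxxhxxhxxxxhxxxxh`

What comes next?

xxhxxxxhxxhxxxxhxxxxhxxhxxxxhxxhxx

This is a Fibonacci-style word recurrence s(k) = s(k−1)·s(k−2): e.g. xx·h = xxh.
The next term joins xxhxxxxhxxhxxxxhxxxxh and xxhxxxxhxxhxx.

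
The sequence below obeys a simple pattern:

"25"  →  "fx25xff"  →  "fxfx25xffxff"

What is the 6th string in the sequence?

fxfxfxfxfx25xffxffxffxffxff

s(k+1) = fx·s(k)·xff, so each term gains fx as a prefix and xff as a suffix.
From fxfx25xffxff, 3 further steps: fxfx25xffxff → fxfxfx25xffxffxff → fxfxfxfx25xffxffxffxff → (answer).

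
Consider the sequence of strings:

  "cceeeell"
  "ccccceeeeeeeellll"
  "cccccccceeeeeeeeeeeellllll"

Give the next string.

ccccccccccceeeeeeeeeeeeeeeellllllll

Term n consists of 3n-1 c's, followed by 4n e's, followed by 2n l's (n = 1, 2, …).
For the next term, n = 4, so the run lengths are 11, 16, 8.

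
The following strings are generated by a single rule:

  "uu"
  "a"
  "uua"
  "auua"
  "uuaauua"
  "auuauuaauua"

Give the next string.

uuaauuaauuauuaauua

This is a Fibonacci-style word recurrence s(k) = s(k−2)·s(k−1): e.g. uu·a = uua.
Continuing: uuaauua · auuauuaauua gives term 7.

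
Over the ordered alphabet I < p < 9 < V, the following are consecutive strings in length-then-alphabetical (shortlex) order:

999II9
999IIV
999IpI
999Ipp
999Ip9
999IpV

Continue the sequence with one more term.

Treat 999IpV as a base-4 numeral over the given alphabet and add one, carrying through any trailing V's.

999I9I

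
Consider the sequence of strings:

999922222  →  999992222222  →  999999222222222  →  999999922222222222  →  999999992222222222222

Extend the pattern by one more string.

The n-th term is n+1 9's then 2n-1 2's, where the shown terms are n = 3, 4, 5, 6, 7.
At n = 8 the blocks have lengths 9, 15.

999999999222222222222222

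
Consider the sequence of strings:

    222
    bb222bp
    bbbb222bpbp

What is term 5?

bbbbbbbb222bpbpbpbp

Every step adds bb to the front and bp to the end of the previous string.
From bbbb222bpbp, 2 further steps: bbbb222bpbp → bbbbbb222bpbpbp → (answer).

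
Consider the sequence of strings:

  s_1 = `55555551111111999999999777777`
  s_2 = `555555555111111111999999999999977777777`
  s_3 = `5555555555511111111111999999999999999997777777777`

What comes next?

55555555555551111111111111999999999999999999999777777777777

The n-th term is 2n+3 5's then 2n+3 1's then 4n+1 9's then 2n+2 7's, where the shown terms are n = 2, 3, 4.
For the next term, n = 5, so the run lengths are 13, 13, 21, 12.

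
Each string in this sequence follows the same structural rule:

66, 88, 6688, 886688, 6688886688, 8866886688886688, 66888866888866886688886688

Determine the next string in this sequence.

886688668888668866888866888866886688886688

Each term (from the third on) is the two preceding terms concatenated in order: term 3 = 66·88 = 6688.
Continuing: 8866886688886688 · 66888866888866886688886688 gives term 8.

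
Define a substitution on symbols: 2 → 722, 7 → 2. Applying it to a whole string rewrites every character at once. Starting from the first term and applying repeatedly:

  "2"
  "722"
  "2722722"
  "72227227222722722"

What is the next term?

Replace each of the 17 characters of 72227227222722722 in place — 2 722 722 722 2 722 722 2 722 722 722 2 722 722 2 722 722 — and concatenate.

27227227222722722272272272227227222722722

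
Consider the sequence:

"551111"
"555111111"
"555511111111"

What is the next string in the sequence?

555551111111111

Each string has the form 5^{n} 1^{2n}, where the shown terms are n = 2, 3, 4.
At n = 5 the blocks have lengths 5, 10.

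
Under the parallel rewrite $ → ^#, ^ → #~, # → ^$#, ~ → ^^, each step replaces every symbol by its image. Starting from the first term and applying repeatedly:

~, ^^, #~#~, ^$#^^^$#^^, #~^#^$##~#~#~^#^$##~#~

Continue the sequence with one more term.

^$#^^#~^$##~^#^$#^$#^^^$#^^^$#^^#~^$##~^#^$#^$#^^^$#^^

Replace each of the 22 characters of #~^#^$##~#~#~^#^$##~#~ in place — ^$# ^^ #~ ^$# #~ ^# ^$# ^$# ^^ ^$# ^^ ^$# ^^ #~ ^$# #~ ^# ^$# ^$# ^^ ^$# ^^ — and concatenate.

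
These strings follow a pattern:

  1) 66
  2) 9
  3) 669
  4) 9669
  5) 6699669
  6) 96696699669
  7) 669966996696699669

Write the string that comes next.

From term 3 onward, concatenate the second-to-last term with the last: 66·9 = 669, 9·669 = 9669, …
Continuing: 96696699669 · 669966996696699669 gives term 8.

96696699669669966996696699669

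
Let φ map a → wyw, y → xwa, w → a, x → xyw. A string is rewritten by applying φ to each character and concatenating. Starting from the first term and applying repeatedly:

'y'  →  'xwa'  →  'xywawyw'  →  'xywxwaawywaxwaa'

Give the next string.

Rewriting the 15 symbols of xywxwaawywaxwaa one by one yields xyw xwa a xyw a wyw wyw a xwa a wyw xyw a wyw wyw; concatenated:

xywxwaaxywawywwywaxwaawywxywawywwyw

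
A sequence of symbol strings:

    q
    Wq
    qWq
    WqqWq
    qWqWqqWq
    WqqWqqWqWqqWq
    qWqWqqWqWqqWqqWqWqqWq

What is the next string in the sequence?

This is a Fibonacci-style word recurrence s(k) = s(k−2)·s(k−1): e.g. q·Wq = qWq.
So term 8 is WqqWqqWqWqqWq·qWqWqqWqWqqWqqWqWqqWq.

WqqWqqWqWqqWqqWqWqqWqWqqWqqWqWqqWq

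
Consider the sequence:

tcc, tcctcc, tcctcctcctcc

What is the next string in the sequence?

Each string is two copies of the previous one concatenated.
Doubling tcctcctcctcc:

tcctcctcctcctcctcctcctcc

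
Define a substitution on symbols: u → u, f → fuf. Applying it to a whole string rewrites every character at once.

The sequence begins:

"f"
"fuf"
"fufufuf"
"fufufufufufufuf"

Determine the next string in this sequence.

Rewriting the 15 symbols of fufufufufufufuf one by one yields fuf u fuf u fuf u fuf u fuf u fuf u fuf u fuf; concatenated:

fufufufufufufufufufufufufufufuf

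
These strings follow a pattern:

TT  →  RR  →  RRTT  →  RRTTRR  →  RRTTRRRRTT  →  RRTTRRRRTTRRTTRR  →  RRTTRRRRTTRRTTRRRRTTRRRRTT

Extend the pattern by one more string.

RRTTRRRRTTRRTTRRRRTTRRRRTTRRTTRRRRTTRRTTRR

Each term (from the third on) is the previous term followed by the one before it: term 3 = RR·TT = RRTT.
So term 8 is RRTTRRRRTTRRTTRRRRTTRRRRTT·RRTTRRRRTTRRTTRR.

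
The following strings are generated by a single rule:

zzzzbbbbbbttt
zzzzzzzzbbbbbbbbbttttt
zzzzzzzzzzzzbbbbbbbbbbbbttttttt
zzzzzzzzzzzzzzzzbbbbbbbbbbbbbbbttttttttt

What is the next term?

Term n consists of 4n z's, followed by 3n+3 b's, followed by 2n+1 t's (n = 1, 2, …).
Setting n = 5 gives 20, 18, 11 characters in each block.

zzzzzzzzzzzzzzzzzzzzbbbbbbbbbbbbbbbbbbttttttttttt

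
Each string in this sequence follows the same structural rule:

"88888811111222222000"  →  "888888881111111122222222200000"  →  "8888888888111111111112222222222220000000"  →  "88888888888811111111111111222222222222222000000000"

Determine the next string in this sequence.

The n-th term is 2n+2 8's then 3n-1 1's then 3n 2's then 2n-1 0's, where the shown terms are n = 2, 3, 4, 5.
For the next term, n = 6, so the run lengths are 14, 17, 18, 11.

888888888888881111111111111111122222222222222222200000000000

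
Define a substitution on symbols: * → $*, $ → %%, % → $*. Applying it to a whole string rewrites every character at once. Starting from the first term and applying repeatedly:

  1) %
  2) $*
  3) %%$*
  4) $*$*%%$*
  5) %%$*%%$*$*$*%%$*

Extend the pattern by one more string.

Applying the rule to each of the 16 symbols of %%$*%%$*$*$*%%$* gives the pieces $* $* %% $* $* $* %% $* %% $* %% $* $* $* %% $*, which concatenate to the answer.

$*$*%%$*$*$*%%$*%%$*%%$*$*$*%%$*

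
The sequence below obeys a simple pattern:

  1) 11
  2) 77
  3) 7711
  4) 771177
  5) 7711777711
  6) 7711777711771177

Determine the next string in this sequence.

77117777117711777711777711

Each term (from the third on) is the previous term followed by the one before it: term 3 = 77·11 = 7711.
So term 7 is 7711777711771177·7711777711.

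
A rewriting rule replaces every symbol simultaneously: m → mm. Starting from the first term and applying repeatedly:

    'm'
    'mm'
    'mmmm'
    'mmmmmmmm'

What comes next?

Apply φ to mmmmmmmm symbol by symbol: m→mm, m→mm, m→mm, m→mm, m→mm, m→mm, m→mm, m→mm; joined: mm mm mm mm mm mm mm mm.

mmmmmmmmmmmmmmmm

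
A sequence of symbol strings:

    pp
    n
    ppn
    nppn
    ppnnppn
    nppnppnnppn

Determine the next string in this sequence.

From term 3 onward, concatenate the second-to-last term with the last: pp·n = ppn, n·ppn = nppn, …
The next term joins ppnnppn and nppnppnnppn.

ppnnppnnppnppnnppn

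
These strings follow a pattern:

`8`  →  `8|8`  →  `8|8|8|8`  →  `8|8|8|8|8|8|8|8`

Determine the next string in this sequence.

Each string is two copies of the previous one joined by '|'.
So the next term is two copies of 8|8|8|8|8|8|8|8 with '|' between the halves.

8|8|8|8|8|8|8|8|8|8|8|8|8|8|8|8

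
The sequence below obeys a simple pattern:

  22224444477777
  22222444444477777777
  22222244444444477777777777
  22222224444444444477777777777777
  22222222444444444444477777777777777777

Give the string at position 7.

The n-th term is n+2 2's then 2n+1 4's then 3n-1 7's, where the shown terms are n = 2, 3, 4, 5, 6.
At n = 8 the blocks have lengths 10, 17, 23.

22222222224444444444444444477777777777777777777777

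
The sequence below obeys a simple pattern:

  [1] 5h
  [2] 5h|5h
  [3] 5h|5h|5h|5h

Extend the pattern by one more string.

s(k+1) = s(k)·|·s(k) — each term doubles the last with '|' between the halves.
Doubling 5h|5h|5h|5h with '|' between the halves:

5h|5h|5h|5h|5h|5h|5h|5h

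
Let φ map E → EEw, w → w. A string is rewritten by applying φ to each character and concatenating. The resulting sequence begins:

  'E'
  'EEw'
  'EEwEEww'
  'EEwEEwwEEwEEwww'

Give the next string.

EEwEEwwEEwEEwwwEEwEEwwEEwEEwwww

Applying the rule to each of the 15 symbols of EEwEEwwEEwEEwww gives the pieces EEw EEw w EEw EEw w w EEw EEw w EEw EEw w w w, which concatenate to the answer.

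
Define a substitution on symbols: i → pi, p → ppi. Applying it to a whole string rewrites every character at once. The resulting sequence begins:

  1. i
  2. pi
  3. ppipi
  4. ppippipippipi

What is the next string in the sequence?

ppippipippippipippipippippipippipi

Replace each of the 13 characters of ppippipippipi in place — ppi ppi pi ppi ppi pi ppi pi ppi ppi pi ppi pi — and concatenate.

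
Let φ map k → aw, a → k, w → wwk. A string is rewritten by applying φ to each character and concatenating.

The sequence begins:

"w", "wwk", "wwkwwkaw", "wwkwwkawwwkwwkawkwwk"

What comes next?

wwkwwkawwwkwwkawkwwkwwkwwkawwwkwwkawkwwkawwwkwwkaw

Replace each of the 20 characters of wwkwwkawwwkwwkawkwwk in place — wwk wwk aw wwk wwk aw k wwk wwk wwk aw wwk wwk aw k wwk aw wwk wwk aw — and concatenate.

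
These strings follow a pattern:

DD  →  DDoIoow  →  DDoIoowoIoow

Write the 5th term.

The strings grow by a fixed suffix oIoow each time.
From DDoIoowoIoow, 2 further steps: DDoIoowoIoow → DDoIoowoIoowoIoow → (answer).

DDoIoowoIoowoIoowoIoow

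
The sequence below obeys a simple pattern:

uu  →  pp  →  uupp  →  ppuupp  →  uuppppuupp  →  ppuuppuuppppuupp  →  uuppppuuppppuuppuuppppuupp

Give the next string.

This is a Fibonacci-style word recurrence s(k) = s(k−2)·s(k−1): e.g. uu·pp = uupp.
The next term joins ppuuppuuppppuupp and uuppppuuppppuuppuuppppuupp.

ppuuppuuppppuuppuuppppuuppppuuppuuppppuupp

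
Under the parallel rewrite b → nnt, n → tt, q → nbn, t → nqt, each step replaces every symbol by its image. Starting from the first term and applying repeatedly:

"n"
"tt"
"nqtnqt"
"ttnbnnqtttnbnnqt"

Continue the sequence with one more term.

Replace each of the 16 characters of ttnbnnqtttnbnnqt in place — nqt nqt tt nnt tt tt nbn nqt nqt nqt tt nnt tt tt nbn nqt — and concatenate.

nqtnqtttnntttttnbnnqtnqtnqtttnntttttnbnnqt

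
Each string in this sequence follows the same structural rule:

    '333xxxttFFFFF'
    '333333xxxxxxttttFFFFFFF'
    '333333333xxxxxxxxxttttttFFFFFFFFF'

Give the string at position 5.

Reading off run lengths: 3 runs 3, 6, 9; x runs 3, 6, 9; t runs 2, 4, 6; F runs 5, 7, 9 — each is linear in n (n = 1, 2, …).
At n = 5 the blocks have lengths 15, 15, 10, 13.

333333333333333xxxxxxxxxxxxxxxttttttttttFFFFFFFFFFFFF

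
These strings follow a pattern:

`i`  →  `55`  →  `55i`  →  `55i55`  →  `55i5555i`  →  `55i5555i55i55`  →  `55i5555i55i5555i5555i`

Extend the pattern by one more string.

From term 3 onward, concatenate the last term with the second-to-last: 55·i = 55i, 55i·55 = 55i55, …
So term 8 is 55i5555i55i5555i5555i·55i5555i55i55.

55i5555i55i5555i5555i55i5555i55i55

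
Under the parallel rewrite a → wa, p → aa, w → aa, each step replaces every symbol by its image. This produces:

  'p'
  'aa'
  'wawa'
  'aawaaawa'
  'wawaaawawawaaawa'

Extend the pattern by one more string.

Replace each of the 16 characters of wawaaawawawaaawa in place — aa wa aa wa wa wa aa wa aa wa aa wa wa wa aa wa — and concatenate.

aawaaawawawaaawaaawaaawawawaaawa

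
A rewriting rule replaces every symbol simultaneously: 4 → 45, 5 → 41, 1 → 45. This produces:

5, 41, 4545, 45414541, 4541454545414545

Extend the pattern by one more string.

Rewriting the 16 symbols of 4541454545414545 one by one yields 45 41 45 45 45 41 45 41 45 41 45 45 45 41 45 41; concatenated:

45414545454145414541454545414541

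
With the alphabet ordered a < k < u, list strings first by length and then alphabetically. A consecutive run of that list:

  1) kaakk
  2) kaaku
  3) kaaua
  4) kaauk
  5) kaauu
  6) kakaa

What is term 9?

Advancing 3 positions from kakaa through kakaa → kakak → kakau reaches term 9.

kakka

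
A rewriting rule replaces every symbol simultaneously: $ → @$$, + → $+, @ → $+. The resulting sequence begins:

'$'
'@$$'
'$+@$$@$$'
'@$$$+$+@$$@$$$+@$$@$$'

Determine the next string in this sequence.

$+@$$@$$@$$$+@$$$+$+@$$@$$$+@$$@$$@$$$+$+@$$@$$$+@$$@$$

φ(@$$$+$+@$$@$$$+@$$@$$) expands symbol-by-symbol to $+ @$$ @$$ @$$ $+ @$$ $+ $+ @$$ @$$ $+ @$$ @$$ @$$ $+ $+ @$$ @$$ $+ @$$ @$$; joining the 21 pieces gives the next term.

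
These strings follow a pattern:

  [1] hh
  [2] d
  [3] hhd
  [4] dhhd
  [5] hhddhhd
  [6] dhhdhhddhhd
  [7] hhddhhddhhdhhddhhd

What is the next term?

dhhdhhddhhdhhddhhddhhdhhddhhd

Each term (from the third on) is the two preceding terms concatenated in order: term 3 = hh·d = hhd.
Continuing: dhhdhhddhhd · hhddhhddhhdhhddhhd gives term 8.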